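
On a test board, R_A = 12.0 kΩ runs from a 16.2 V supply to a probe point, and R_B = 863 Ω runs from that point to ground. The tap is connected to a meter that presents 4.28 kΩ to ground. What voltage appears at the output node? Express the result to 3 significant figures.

V_out ≈ 0.915 V

The load sits in parallel with R_B: R_B‖R_L = (863 × 4280) / (863 + 4280) = 718.2 Ω.
V_out = 16.2 × 718.2 / (12000 + 718.2) = 16.2 × 718.2/12720 = 0.915 V.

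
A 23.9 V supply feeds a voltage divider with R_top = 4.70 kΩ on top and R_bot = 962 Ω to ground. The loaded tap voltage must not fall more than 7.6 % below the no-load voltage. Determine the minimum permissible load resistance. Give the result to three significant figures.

Output resistance R_th = R_top‖R_bot = (4700 × 962)/5662 = 798.6 Ω.
The fractional drop is R_th/(R_th + R_L); requiring this ≤ 0.0760 gives R_L ≥ R_th(1/0.0760 − 1) = 798.6 × 12.16 = 9.71 kΩ.

R_L(min) ≈ 9.71 kΩ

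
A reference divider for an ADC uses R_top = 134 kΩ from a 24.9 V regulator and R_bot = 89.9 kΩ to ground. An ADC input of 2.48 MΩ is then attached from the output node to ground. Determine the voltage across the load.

The load sits in parallel with R_bot: R_bot‖R_L = (89.9 × 2480) / (89.9 + 2480) = 86.76 kΩ.
V_out = 24.9 × 86.76 / (134 + 86.76) = 24.9 × 86.76/220.8 = 9.79 V.

V_out ≈ 9.79 V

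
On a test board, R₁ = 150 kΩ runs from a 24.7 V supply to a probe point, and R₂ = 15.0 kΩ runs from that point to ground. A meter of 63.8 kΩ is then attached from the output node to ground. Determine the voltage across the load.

V_out ≈ 1.85 V

The load sits in parallel with R₂: R₂‖R_L = (15.0 × 63.8) / (15.0 + 63.8) = 12.14 kΩ.
V_out = 24.7 × 12.14 / (150 + 12.14) = 24.7 × 12.14/162.1 = 1.85 V.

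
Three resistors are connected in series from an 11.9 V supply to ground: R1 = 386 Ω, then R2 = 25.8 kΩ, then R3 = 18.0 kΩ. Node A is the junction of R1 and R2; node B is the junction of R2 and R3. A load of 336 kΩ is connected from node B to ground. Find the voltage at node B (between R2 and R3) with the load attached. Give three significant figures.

At node B, R3 is in parallel with the load: R3‖R_L = 17080 Ω.
Below node A the resistance is R2 + (R3‖R_L) = 42880 Ω, so V_A = 11.9 × 42880/43270 = 11.79 V.
Then V_B = V_A × (R3‖R_L)/(R2 + R3‖R_L) = 11.79 × 17080/42880 = 4.70 V.

V ≈ 4.70 V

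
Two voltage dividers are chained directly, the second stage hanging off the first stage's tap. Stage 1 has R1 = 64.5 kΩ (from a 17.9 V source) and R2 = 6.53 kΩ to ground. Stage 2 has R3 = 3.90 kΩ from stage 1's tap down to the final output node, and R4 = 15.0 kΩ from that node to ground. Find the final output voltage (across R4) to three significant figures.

Stage 2 presents R3+R4 = 18.90 kΩ as a load on stage 1's tap.
Stage 1's lower leg becomes R2‖(R3+R4) = 4.853 kΩ, so V_mid = 17.9 × 4.853/69.35 = 1.253 V.
Stage 2 is itself unloaded: V_out = V_mid × R4/(R3+R4) = 1.253 × 15.0/18.90 = 0.994 V.

V_out ≈ 0.994 V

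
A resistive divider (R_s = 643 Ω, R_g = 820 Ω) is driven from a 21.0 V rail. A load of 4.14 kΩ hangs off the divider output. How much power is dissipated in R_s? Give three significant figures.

P ≈ 161 mW

Total resistance from the source is R_s + (R_g‖R_L) = 1327 Ω, so I = 21.0/1327 Ω = 15.82 mA.
P = I²·R_s = (15.82 mA)² × 643 Ω = 161 mW.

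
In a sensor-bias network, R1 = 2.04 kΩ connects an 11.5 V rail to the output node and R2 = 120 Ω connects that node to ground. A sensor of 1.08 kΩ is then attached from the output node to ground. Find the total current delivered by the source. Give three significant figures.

I ≈ 5.35 mA

R2‖R_L = 108.0 Ω, so the source sees R1 + R2‖R_L = 2148 Ω.
I = 11.5 V / 2148 Ω = 5.35 mA.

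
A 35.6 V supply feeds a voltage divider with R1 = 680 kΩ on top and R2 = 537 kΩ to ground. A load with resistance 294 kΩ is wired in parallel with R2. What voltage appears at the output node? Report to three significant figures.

V_out ≈ 7.77 V

The load sits in parallel with R2: R2‖R_L = (537 × 294) / (537 + 294) = 190.0 kΩ.
V_out = 35.6 × 190.0 / (680 + 190.0) = 35.6 × 190.0/870.0 = 7.77 V.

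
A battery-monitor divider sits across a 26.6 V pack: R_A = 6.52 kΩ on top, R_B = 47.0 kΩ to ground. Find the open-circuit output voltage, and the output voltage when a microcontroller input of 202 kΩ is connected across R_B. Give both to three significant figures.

Unloaded: 23.4 V; loaded: 22.7 V

Open-circuit: V = 26.6 × 47.0/(6.52 + 47.0) = 23.4 V.
With the load, R_B becomes R_B‖R_L = 38.13 kΩ, so V = 26.6 × 38.13/44.65 = 22.7 V.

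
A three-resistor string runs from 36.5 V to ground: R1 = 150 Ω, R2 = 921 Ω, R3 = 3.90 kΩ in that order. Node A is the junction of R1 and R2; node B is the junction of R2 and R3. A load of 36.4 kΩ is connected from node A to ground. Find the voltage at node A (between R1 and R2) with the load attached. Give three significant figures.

Below node A the series string R2+R3 = 4821 Ω sits in parallel with the 36400 Ω load: 4257 Ω.
V_A = 36.5 × 4257/(150 + 4257) = 35.3 V.

V ≈ 35.3 V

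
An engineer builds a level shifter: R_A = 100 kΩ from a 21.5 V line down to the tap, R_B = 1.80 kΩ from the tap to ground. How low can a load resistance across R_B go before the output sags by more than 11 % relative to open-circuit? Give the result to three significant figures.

R_L(min) ≈ 14.3 kΩ

Output resistance R_th = R_A‖R_B = (100 × 1.80)/101.8 = 1.768 kΩ.
The fractional drop is R_th/(R_th + R_L); requiring this ≤ 0.110 gives R_L ≥ R_th(1/0.110 − 1) = 1.768 × 8.091 = 14.3 kΩ.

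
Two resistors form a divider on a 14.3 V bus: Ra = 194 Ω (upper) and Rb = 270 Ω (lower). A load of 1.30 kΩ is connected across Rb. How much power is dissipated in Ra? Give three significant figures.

Total resistance from the source is Ra + (Rb‖R_L) = 417.6 Ω, so I = 14.3/417.6 Ω = 34.25 mA.
P = I²·Ra = (34.25 mA)² × 194 Ω = 228 mW.

P ≈ 228 mW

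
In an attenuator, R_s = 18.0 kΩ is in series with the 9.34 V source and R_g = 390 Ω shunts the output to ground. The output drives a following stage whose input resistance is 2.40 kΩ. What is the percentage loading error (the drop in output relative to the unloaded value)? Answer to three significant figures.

Unloaded V = 9.34 × 390/18390 = 0.19808 V.
Loaded: R_g‖R_L = 335.5 Ω, giving V = 9.34 × 335.5/18340 = 0.17089 V.
Drop = (0.19808 − 0.17089) / 0.19808 = 13.7 %.

13.7 %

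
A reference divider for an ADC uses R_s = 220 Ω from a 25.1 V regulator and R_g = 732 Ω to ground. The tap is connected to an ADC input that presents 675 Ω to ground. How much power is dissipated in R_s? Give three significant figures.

P ≈ 425 mW

Total resistance from the source is R_s + (R_g‖R_L) = 571.2 Ω, so I = 25.1/571.2 Ω = 43.94 mA.
P = I²·R_s = (43.94 mA)² × 220 Ω = 425 mW.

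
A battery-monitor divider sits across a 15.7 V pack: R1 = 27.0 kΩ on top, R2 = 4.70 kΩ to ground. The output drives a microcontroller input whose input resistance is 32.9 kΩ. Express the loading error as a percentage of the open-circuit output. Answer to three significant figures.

The divider's output (Thévenin) resistance is R1‖R2 = 4.003 kΩ.
Fractional drop under load = R_th/(R_th + R_L) = 4.003 / (4.003 + 32.9) = 0.1085.
So the output falls by 10.8 %.

10.8 %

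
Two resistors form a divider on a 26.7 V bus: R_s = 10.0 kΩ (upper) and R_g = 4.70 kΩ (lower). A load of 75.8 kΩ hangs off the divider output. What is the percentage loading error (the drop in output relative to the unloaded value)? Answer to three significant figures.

The divider's output (Thévenin) resistance is R_s‖R_g = 3.197 kΩ.
Fractional drop under load = R_th/(R_th + R_L) = 3.197 / (3.197 + 75.8) = 0.04047.
So the output falls by 4.05 %.

4.05 %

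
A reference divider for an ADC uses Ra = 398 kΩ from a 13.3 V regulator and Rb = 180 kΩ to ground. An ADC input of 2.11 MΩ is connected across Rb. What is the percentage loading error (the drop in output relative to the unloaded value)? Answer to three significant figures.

The divider's output (Thévenin) resistance is Ra‖Rb = 123.9 kΩ.
Fractional drop under load = R_th/(R_th + R_L) = 123.9 / (123.9 + 2110) = 0.05548.
So the output falls by 5.55 %.

5.55 %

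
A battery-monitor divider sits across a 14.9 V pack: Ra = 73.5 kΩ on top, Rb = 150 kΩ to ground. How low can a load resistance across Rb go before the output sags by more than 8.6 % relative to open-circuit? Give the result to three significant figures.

R_L(min) ≈ 524 kΩ

Output resistance R_th = Ra‖Rb = (73.5 × 150)/223.5 = 49.33 kΩ.
The fractional drop is R_th/(R_th + R_L); requiring this ≤ 0.0860 gives R_L ≥ R_th(1/0.0860 − 1) = 49.33 × 10.63 = 524 kΩ.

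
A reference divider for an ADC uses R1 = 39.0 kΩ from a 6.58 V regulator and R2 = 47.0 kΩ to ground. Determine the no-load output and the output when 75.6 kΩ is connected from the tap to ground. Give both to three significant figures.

Open-circuit: V = 6.58 × 47.0/(39.0 + 47.0) = 3.60 V.
With the load, R2 becomes R2‖R_L = 28.98 kΩ, so V = 6.58 × 28.98/67.98 = 2.81 V.

Unloaded: 3.60 V; loaded: 2.81 V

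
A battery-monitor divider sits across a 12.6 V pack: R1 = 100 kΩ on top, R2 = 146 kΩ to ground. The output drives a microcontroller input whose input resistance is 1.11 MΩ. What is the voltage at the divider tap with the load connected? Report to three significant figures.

The load sits in parallel with R2: R2‖R_L = (146 × 1110) / (146 + 1110) = 129.0 kΩ.
V_out = 12.6 × 129.0 / (100 + 129.0) = 12.6 × 129.0/229.0 = 7.10 V.
(Unloaded it would have been 7.48 V.)

V_out ≈ 7.10 V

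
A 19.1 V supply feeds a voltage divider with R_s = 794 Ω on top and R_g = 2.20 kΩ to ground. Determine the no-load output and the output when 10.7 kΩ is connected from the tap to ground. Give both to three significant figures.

Open-circuit: V = 19.1 × 2200/(794 + 2200) = 14.0 V.
With the load, R_g becomes R_g‖R_L = 1825 Ω, so V = 19.1 × 1825/2619 = 13.3 V.

Unloaded: 14.0 V; loaded: 13.3 V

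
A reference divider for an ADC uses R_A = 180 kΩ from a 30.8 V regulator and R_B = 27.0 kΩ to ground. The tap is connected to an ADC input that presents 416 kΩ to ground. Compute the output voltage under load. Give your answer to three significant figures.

The load sits in parallel with R_B: R_B‖R_L = (27.0 × 416) / (27.0 + 416) = 25.35 kΩ.
V_out = 30.8 × 25.35 / (180 + 25.35) = 30.8 × 25.35/205.4 = 3.80 V.

V_out ≈ 3.80 V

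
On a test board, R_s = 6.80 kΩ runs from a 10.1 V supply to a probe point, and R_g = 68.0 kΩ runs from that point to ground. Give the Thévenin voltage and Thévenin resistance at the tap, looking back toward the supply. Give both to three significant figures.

V_th = 9.18 V, R_th = 6.18 kΩ

V_th is the open-circuit tap voltage: 10.1 × 68.0/(6.80 + 68.0) = 9.18 V.
With the supply zeroed, R_s and R_g appear in parallel from the tap: R_th = R_s‖R_g = (6.80 × 68.0)/74.80 = 6.18 kΩ.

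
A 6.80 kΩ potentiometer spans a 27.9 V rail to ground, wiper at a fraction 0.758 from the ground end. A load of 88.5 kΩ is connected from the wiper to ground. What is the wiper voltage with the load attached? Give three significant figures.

V ≈ 20.9 V

The wiper splits the pot into (1−α)R = 1.646 kΩ above and αR = 5.154 kΩ below.
Lower section ‖ load = 4.871 kΩ.
V_wiper = 27.9 × 4.871/(1.646 + 4.871) = 20.9 V.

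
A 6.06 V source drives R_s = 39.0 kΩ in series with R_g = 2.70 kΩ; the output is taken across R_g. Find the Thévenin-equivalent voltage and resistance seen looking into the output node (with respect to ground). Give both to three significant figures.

V_th is the open-circuit tap voltage: 6.06 × 2.70/(39.0 + 2.70) = 0.392 V.
With the supply zeroed, R_s and R_g appear in parallel from the tap: R_th = R_s‖R_g = (39.0 × 2.70)/41.70 = 2.53 kΩ.

V_th = 0.392 V, R_th = 2.53 kΩ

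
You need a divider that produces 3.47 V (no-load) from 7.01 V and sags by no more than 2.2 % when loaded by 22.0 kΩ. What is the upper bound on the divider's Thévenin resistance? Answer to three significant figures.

R_th ≤ 495 Ω

Loading drop = R_th/(R_th + R_L) ≤ 0.0220, so R_th ≤ R_L · ε/(1−ε) = 22.0 kΩ × 0.0220/0.9780 = 495 Ω.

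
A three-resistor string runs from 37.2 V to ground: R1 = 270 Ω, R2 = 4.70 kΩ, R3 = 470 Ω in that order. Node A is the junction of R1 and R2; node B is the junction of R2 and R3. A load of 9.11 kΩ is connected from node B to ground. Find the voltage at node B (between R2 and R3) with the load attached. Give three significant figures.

At node B, R3 is in parallel with the load: R3‖R_L = 446.9 Ω.
Below node A the resistance is R2 + (R3‖R_L) = 5147 Ω, so V_A = 37.2 × 5147/5417 = 35.35 V.
Then V_B = V_A × (R3‖R_L)/(R2 + R3‖R_L) = 35.35 × 446.9/5147 = 3.07 V.

V ≈ 3.07 V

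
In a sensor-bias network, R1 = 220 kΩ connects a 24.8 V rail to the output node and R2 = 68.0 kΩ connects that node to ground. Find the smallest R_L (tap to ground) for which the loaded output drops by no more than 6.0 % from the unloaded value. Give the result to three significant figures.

R_L(min) ≈ 814 kΩ

Output resistance R_th = R1‖R2 = (220 × 68.0)/288.0 = 51.94 kΩ.
The fractional drop is R_th/(R_th + R_L); requiring this ≤ 0.0600 gives R_L ≥ R_th(1/0.0600 − 1) = 51.94 × 15.67 = 814 kΩ.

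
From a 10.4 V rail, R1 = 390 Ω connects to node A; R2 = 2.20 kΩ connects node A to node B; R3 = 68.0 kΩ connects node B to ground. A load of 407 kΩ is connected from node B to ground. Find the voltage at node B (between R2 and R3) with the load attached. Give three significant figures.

V ≈ 9.96 V

At node B, R3 is in parallel with the load: R3‖R_L = 58270 Ω.
Below node A the resistance is R2 + (R3‖R_L) = 60470 Ω, so V_A = 10.4 × 60470/60860 = 10.33 V.
Then V_B = V_A × (R3‖R_L)/(R2 + R3‖R_L) = 10.33 × 58270/60470 = 9.96 V.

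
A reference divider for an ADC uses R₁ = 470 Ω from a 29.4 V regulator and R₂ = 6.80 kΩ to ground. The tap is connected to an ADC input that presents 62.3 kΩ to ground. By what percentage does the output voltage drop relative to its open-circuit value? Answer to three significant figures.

0.701 %

The divider's output (Thévenin) resistance is R₁‖R₂ = 439.6 Ω.
Fractional drop under load = R_th/(R_th + R_L) = 439.6 / (439.6 + 62300) = 0.007007.
So the output falls by 0.701 %.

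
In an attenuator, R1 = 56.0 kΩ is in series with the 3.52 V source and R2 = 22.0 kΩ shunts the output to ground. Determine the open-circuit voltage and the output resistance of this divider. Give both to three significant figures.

V_th is the open-circuit tap voltage: 3.52 × 22.0/(56.0 + 22.0) = 0.993 V.
With the supply zeroed, R1 and R2 appear in parallel from the tap: R_th = R1‖R2 = (56.0 × 22.0)/78.00 = 15.8 kΩ.

V_th = 0.993 V, R_th = 15.8 kΩ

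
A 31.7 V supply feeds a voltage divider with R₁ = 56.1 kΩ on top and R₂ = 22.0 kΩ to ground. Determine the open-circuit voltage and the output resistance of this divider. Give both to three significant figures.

V_th is the open-circuit tap voltage: 31.7 × 22.0/(56.1 + 22.0) = 8.93 V.
With the supply zeroed, R₁ and R₂ appear in parallel from the tap: R_th = R₁‖R₂ = (56.1 × 22.0)/78.10 = 15.8 kΩ.

V_th = 8.93 V, R_th = 15.8 kΩ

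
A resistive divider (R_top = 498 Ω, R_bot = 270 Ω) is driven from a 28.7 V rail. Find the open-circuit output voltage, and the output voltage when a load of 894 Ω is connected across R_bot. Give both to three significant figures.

Unloaded: 10.1 V; loaded: 8.44 V

Open-circuit: V = 28.7 × 270/(498 + 270) = 10.1 V.
With the load, R_bot becomes R_bot‖R_L = 207.4 Ω, so V = 28.7 × 207.4/705.4 = 8.44 V.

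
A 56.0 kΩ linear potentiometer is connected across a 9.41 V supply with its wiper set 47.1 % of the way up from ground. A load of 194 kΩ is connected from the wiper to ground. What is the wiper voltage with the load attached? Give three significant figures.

V ≈ 4.13 V

The wiper splits the pot into (1−α)R = 29.62 kΩ above and αR = 26.38 kΩ below.
Lower section ‖ load = 23.22 kΩ.
V_wiper = 9.41 × 23.22/(29.62 + 23.22) = 4.13 V.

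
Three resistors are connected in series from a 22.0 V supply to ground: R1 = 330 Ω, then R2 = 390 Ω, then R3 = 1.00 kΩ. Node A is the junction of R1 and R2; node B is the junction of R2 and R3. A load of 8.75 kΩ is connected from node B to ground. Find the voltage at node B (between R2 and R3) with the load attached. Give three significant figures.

At node B, R3 is in parallel with the load: R3‖R_L = 897.4 Ω.
Below node A the resistance is R2 + (R3‖R_L) = 1287 Ω, so V_A = 22.0 × 1287/1617 = 17.51 V.
Then V_B = V_A × (R3‖R_L)/(R2 + R3‖R_L) = 17.51 × 897.4/1287 = 12.2 V.

V ≈ 12.2 V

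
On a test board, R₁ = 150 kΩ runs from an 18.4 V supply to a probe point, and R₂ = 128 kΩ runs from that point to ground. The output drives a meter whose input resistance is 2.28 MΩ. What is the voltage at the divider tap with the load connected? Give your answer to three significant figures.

V_out ≈ 8.22 V

The load sits in parallel with R₂: R₂‖R_L = (128 × 2280) / (128 + 2280) = 121.2 kΩ.
V_out = 18.4 × 121.2 / (150 + 121.2) = 18.4 × 121.2/271.2 = 8.22 V.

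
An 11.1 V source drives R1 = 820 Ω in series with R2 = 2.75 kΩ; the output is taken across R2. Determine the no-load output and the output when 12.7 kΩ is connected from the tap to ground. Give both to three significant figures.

Open-circuit: V = 11.1 × 2750/(820 + 2750) = 8.55 V.
With the load, R2 becomes R2‖R_L = 2261 Ω, so V = 11.1 × 2261/3081 = 8.15 V.

Unloaded: 8.55 V; loaded: 8.15 V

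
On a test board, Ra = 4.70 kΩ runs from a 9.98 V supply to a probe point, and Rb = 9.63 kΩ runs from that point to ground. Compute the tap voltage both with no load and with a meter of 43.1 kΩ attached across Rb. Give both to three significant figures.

Unloaded: 6.71 V; loaded: 6.25 V

Open-circuit: V = 9.98 × 9.63/(4.70 + 9.63) = 6.71 V.
With the load, Rb becomes Rb‖R_L = 7.871 kΩ, so V = 9.98 × 7.871/12.57 = 6.25 V.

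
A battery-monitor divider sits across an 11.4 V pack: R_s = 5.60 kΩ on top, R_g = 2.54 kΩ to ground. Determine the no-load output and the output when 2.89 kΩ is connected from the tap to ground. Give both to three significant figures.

Open-circuit: V = 11.4 × 2.54/(5.60 + 2.54) = 3.56 V.
With the load, R_g becomes R_g‖R_L = 1.352 kΩ, so V = 11.4 × 1.352/6.952 = 2.22 V.

Unloaded: 3.56 V; loaded: 2.22 V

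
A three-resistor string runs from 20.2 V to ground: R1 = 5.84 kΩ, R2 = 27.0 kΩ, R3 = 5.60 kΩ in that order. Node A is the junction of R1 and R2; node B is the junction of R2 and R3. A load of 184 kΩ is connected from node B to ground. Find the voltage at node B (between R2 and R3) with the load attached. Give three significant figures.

At node B, R3 is in parallel with the load: R3‖R_L = 5.435 kΩ.
Below node A the resistance is R2 + (R3‖R_L) = 32.43 kΩ, so V_A = 20.2 × 32.43/38.27 = 17.12 V.
Then V_B = V_A × (R3‖R_L)/(R2 + R3‖R_L) = 17.12 × 5.435/32.43 = 2.87 V.

V ≈ 2.87 V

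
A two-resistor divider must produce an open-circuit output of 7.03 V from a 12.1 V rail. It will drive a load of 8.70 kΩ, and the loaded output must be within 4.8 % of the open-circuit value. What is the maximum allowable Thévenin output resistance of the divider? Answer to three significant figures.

Loading drop = R_th/(R_th + R_L) ≤ 0.0480, so R_th ≤ R_L · ε/(1−ε) = 8.70 kΩ × 0.0480/0.9520 = 439 Ω.
(Any R1, R2 with R2/(R1+R2) = 0.581 and R1‖R2 ≤ 439 Ω will meet the spec.)

R_th ≤ 439 Ω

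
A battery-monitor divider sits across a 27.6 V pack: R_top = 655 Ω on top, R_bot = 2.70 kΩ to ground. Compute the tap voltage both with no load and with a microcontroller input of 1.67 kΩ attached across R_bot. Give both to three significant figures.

Unloaded: 22.2 V; loaded: 16.9 V

Open-circuit: V = 27.6 × 2700/(655 + 2700) = 22.2 V.
With the load, R_bot becomes R_bot‖R_L = 1032 Ω, so V = 27.6 × 1032/1687 = 16.9 V.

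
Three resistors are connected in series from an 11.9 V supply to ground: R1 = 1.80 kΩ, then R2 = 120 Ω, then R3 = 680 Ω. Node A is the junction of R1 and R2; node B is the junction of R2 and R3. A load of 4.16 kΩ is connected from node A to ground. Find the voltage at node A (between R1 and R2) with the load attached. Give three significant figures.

V ≈ 3.23 V

Below node A the series string R2+R3 = 800.0 Ω sits in parallel with the 4160 Ω load: 671.0 Ω.
V_A = 11.9 × 671.0/(1800 + 671.0) = 3.23 V.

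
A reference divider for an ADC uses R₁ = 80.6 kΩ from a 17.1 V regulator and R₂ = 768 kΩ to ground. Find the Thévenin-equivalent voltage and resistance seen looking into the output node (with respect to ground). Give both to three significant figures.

V_th is the open-circuit tap voltage: 17.1 × 768/(80.6 + 768) = 15.5 V.
With the supply zeroed, R₁ and R₂ appear in parallel from the tap: R_th = R₁‖R₂ = (80.6 × 768)/848.6 = 72.9 kΩ.

V_th = 15.5 V, R_th = 72.9 kΩ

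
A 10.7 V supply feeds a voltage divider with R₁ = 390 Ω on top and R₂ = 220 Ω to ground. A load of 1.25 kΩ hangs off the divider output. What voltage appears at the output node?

V_out ≈ 3.47 V

The load sits in parallel with R₂: R₂‖R_L = (220 × 1250) / (220 + 1250) = 187.1 Ω.
V_out = 10.7 × 187.1 / (390 + 187.1) = 10.7 × 187.1/577.1 = 3.47 V.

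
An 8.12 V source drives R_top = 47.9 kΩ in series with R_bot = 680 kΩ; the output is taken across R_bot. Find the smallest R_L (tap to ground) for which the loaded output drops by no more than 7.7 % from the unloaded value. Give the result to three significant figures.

R_L(min) ≈ 536 kΩ

Output resistance R_th = R_top‖R_bot = (47.9 × 680)/727.9 = 44.75 kΩ.
The fractional drop is R_th/(R_th + R_L); requiring this ≤ 0.0770 gives R_L ≥ R_th(1/0.0770 − 1) = 44.75 × 11.99 = 536 kΩ.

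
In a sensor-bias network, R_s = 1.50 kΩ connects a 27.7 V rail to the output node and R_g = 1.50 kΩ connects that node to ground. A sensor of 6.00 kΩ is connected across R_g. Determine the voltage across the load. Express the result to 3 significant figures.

The load sits in parallel with R_g: R_g‖R_L = (1.50 × 6.00) / (1.50 + 6.00) = 1.200 kΩ.
V_out = 27.7 × 1.200 / (1.50 + 1.200) = 27.7 × 1.200/2.700 = 12.3 V.
(Unloaded it would have been 13.8 V.)

V_out ≈ 12.3 V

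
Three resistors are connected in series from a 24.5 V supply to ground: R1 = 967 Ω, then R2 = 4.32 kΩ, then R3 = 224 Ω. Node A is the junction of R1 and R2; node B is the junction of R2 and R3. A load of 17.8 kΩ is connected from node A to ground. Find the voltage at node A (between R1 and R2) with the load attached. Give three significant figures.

V ≈ 19.3 V

Below node A the series string R2+R3 = 4544 Ω sits in parallel with the 17800 Ω load: 3620 Ω.
V_A = 24.5 × 3620/(967 + 3620) = 19.3 V.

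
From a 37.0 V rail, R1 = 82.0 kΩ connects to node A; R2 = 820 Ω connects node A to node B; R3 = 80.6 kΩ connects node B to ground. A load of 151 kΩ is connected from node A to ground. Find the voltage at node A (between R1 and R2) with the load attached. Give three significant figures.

Below node A the series string R2+R3 = 81420 Ω sits in parallel with the 151000 Ω load: 52900 Ω.
V_A = 37.0 × 52900/(82000 + 52900) = 14.5 V.

V ≈ 14.5 V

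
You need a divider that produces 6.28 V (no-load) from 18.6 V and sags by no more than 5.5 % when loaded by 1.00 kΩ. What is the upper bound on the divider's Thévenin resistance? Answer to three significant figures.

Loading drop = R_th/(R_th + R_L) ≤ 0.0550, so R_th ≤ R_L · ε/(1−ε) = 1.00 kΩ × 0.0550/0.9450 = 58.2 Ω.
(Any R1, R2 with R2/(R1+R2) = 0.338 and R1‖R2 ≤ 58.2 Ω will meet the spec.)

R_th ≤ 58.2 Ω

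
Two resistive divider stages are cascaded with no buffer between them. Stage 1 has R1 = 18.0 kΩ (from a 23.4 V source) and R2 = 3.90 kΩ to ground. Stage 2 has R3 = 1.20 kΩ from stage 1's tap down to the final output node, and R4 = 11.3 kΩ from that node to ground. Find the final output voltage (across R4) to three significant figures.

Stage 2 presents R3+R4 = 12.50 kΩ as a load on stage 1's tap.
Stage 1's lower leg becomes R2‖(R3+R4) = 2.973 kΩ, so V_mid = 23.4 × 2.973/20.97 = 3.317 V.
Stage 2 is itself unloaded: V_out = V_mid × R4/(R3+R4) = 3.317 × 11.3/12.50 = 3.00 V.

V_out ≈ 3.00 V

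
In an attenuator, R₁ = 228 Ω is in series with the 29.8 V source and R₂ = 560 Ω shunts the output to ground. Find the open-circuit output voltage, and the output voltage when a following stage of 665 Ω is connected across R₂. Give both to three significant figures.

Open-circuit: V = 29.8 × 560/(228 + 560) = 21.2 V.
With the load, R₂ becomes R₂‖R_L = 304.0 Ω, so V = 29.8 × 304.0/532.0 = 17.0 V.

Unloaded: 21.2 V; loaded: 17.0 V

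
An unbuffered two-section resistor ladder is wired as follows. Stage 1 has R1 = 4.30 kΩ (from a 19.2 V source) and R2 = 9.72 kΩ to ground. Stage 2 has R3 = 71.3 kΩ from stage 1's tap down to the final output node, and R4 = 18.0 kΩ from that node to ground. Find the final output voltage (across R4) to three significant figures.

V_out ≈ 2.60 V

Stage 2 presents R3+R4 = 89.30 kΩ as a load on stage 1's tap.
Stage 1's lower leg becomes R2‖(R3+R4) = 8.766 kΩ, so V_mid = 19.2 × 8.766/13.07 = 12.88 V.
Stage 2 is itself unloaded: V_out = V_mid × R4/(R3+R4) = 12.88 × 18.0/89.30 = 2.60 V.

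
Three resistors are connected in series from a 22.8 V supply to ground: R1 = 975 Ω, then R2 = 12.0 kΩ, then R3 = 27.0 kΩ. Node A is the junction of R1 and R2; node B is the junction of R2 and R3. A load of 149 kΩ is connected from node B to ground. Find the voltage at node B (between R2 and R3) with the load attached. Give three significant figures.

At node B, R3 is in parallel with the load: R3‖R_L = 22860 Ω.
Below node A the resistance is R2 + (R3‖R_L) = 34860 Ω, so V_A = 22.8 × 34860/35830 = 22.18 V.
Then V_B = V_A × (R3‖R_L)/(R2 + R3‖R_L) = 22.18 × 22860/34860 = 14.5 V.

V ≈ 14.5 V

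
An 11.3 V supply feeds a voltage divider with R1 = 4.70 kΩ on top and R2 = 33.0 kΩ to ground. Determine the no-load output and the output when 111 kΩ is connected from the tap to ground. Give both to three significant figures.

Open-circuit: V = 11.3 × 33.0/(4.70 + 33.0) = 9.89 V.
With the load, R2 becomes R2‖R_L = 25.44 kΩ, so V = 11.3 × 25.44/30.14 = 9.54 V.

Unloaded: 9.89 V; loaded: 9.54 V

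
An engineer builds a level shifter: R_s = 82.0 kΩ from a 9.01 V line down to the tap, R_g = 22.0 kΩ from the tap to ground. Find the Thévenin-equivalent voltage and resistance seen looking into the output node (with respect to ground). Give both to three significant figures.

V_th is the open-circuit tap voltage: 9.01 × 22.0/(82.0 + 22.0) = 1.91 V.
With the supply zeroed, R_s and R_g appear in parallel from the tap: R_th = R_s‖R_g = (82.0 × 22.0)/104.0 = 17.3 kΩ.

V_th = 1.91 V, R_th = 17.3 kΩ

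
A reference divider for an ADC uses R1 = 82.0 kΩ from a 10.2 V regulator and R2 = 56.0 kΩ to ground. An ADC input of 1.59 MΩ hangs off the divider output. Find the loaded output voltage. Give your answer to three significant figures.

V_out ≈ 4.05 V

The load sits in parallel with R2: R2‖R_L = (56.0 × 1590) / (56.0 + 1590) = 54.09 kΩ.
V_out = 10.2 × 54.09 / (82.0 + 54.09) = 10.2 × 54.09/136.1 = 4.05 V.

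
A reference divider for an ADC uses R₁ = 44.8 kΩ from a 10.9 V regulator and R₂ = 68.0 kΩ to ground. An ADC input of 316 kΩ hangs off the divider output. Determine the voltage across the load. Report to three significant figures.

V_out ≈ 6.05 V

The load sits in parallel with R₂: R₂‖R_L = (68.0 × 316) / (68.0 + 316) = 55.96 kΩ.
V_out = 10.9 × 55.96 / (44.8 + 55.96) = 10.9 × 55.96/100.8 = 6.05 V.
(Unloaded it would have been 6.57 V.)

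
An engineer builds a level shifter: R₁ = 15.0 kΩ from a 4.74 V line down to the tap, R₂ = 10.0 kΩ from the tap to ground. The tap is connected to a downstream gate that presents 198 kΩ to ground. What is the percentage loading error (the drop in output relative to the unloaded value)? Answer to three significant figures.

2.94 %

The divider's output (Thévenin) resistance is R₁‖R₂ = 6.000 kΩ.
Fractional drop under load = R_th/(R_th + R_L) = 6.000 / (6.000 + 198) = 0.02941.
So the output falls by 2.94 %.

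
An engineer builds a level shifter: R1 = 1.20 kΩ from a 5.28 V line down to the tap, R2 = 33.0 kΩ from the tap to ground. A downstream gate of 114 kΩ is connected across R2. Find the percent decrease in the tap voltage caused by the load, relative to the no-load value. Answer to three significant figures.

1.01 %

The divider's output (Thévenin) resistance is R1‖R2 = 1.158 kΩ.
Fractional drop under load = R_th/(R_th + R_L) = 1.158 / (1.158 + 114) = 0.01005.
So the output falls by 1.01 %.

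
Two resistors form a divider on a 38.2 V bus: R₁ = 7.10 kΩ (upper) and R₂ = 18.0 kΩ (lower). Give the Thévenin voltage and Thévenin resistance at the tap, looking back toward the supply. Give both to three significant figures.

V_th = 27.4 V, R_th = 5.09 kΩ

V_th is the open-circuit tap voltage: 38.2 × 18.0/(7.10 + 18.0) = 27.4 V.
With the supply zeroed, R₁ and R₂ appear in parallel from the tap: R_th = R₁‖R₂ = (7.10 × 18.0)/25.10 = 5.09 kΩ.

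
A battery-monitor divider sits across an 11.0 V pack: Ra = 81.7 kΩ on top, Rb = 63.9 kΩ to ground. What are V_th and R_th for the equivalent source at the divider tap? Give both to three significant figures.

V_th = 4.83 V, R_th = 35.9 kΩ

V_th is the open-circuit tap voltage: 11.0 × 63.9/(81.7 + 63.9) = 4.83 V.
With the supply zeroed, Ra and Rb appear in parallel from the tap: R_th = Ra‖Rb = (81.7 × 63.9)/145.6 = 35.9 kΩ.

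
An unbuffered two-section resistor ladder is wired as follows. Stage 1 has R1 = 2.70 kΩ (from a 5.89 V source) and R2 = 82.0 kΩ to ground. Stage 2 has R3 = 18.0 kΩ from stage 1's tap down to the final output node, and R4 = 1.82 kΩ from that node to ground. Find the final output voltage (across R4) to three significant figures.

Stage 2 presents R3+R4 = 19.82 kΩ as a load on stage 1's tap.
Stage 1's lower leg becomes R2‖(R3+R4) = 15.96 kΩ, so V_mid = 5.89 × 15.96/18.66 = 5.038 V.
Stage 2 is itself unloaded: V_out = V_mid × R4/(R3+R4) = 5.038 × 1.82/19.82 = 0.463 V.

V_out ≈ 0.463 V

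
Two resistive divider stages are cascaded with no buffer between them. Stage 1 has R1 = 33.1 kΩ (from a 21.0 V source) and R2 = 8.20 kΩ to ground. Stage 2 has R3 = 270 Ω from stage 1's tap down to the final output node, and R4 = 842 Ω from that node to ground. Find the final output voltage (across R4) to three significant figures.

V_out ≈ 0.457 V

Stage 2 presents R3+R4 = 1112 Ω as a load on stage 1's tap.
Stage 1's lower leg becomes R2‖(R3+R4) = 979.2 Ω, so V_mid = 21.0 × 979.2/34080 = 0.6034 V.
Stage 2 is itself unloaded: V_out = V_mid × R4/(R3+R4) = 0.6034 × 842/1112 = 0.457 V.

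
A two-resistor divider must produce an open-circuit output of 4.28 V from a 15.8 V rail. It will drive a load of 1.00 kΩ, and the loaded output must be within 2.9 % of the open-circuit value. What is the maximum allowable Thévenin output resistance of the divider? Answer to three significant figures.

R_th ≤ 29.9 Ω

Loading drop = R_th/(R_th + R_L) ≤ 0.0290, so R_th ≤ R_L · ε/(1−ε) = 1.00 kΩ × 0.0290/0.9710 = 29.9 Ω.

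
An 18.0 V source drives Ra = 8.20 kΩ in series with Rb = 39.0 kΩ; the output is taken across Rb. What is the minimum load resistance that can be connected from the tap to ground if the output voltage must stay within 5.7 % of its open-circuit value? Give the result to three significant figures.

R_L(min) ≈ 112 kΩ

Output resistance R_th = Ra‖Rb = (8.20 × 39.0)/47.20 = 6.775 kΩ.
The fractional drop is R_th/(R_th + R_L); requiring this ≤ 0.0570 gives R_L ≥ R_th(1/0.0570 − 1) = 6.775 × 16.54 = 112 kΩ.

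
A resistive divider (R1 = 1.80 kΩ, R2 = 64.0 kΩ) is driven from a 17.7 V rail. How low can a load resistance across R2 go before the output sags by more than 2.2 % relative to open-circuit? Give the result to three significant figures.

R_L(min) ≈ 77.8 kΩ

Output resistance R_th = R1‖R2 = (1.80 × 64.0)/65.80 = 1.751 kΩ.
The fractional drop is R_th/(R_th + R_L); requiring this ≤ 0.0220 gives R_L ≥ R_th(1/0.0220 − 1) = 1.751 × 44.45 = 77.8 kΩ.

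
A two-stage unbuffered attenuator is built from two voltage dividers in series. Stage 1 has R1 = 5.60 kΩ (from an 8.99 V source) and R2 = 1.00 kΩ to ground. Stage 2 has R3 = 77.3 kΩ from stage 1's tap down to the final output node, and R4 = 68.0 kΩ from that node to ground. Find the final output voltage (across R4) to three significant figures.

Stage 2 presents R3+R4 = 145.3 kΩ as a load on stage 1's tap.
Stage 1's lower leg becomes R2‖(R3+R4) = 0.9932 kΩ, so V_mid = 8.99 × 0.9932/6.593 = 1.354 V.
Stage 2 is itself unloaded: V_out = V_mid × R4/(R3+R4) = 1.354 × 68.0/145.3 = 0.634 V.

V_out ≈ 0.634 V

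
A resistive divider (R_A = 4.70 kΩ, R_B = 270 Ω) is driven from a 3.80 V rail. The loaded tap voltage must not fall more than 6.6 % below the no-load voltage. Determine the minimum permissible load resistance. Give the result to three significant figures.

Output resistance R_th = R_A‖R_B = (4700 × 270)/4970 = 255.3 Ω.
The fractional drop is R_th/(R_th + R_L); requiring this ≤ 0.0660 gives R_L ≥ R_th(1/0.0660 − 1) = 255.3 × 14.15 = 3.61 kΩ.

R_L(min) ≈ 3.61 kΩ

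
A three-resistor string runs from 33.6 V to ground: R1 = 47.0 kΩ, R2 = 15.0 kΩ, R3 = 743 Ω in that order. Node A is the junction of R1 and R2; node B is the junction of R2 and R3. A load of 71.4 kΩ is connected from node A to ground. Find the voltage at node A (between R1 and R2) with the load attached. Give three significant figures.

Below node A the series string R2+R3 = 15740 Ω sits in parallel with the 71400 Ω load: 12900 Ω.
V_A = 33.6 × 12900/(47000 + 12900) = 7.24 V.

V ≈ 7.24 V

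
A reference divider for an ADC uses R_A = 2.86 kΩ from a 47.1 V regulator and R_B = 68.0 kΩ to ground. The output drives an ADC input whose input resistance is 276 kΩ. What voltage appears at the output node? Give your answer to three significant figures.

The load sits in parallel with R_B: R_B‖R_L = (68.0 × 276) / (68.0 + 276) = 54.56 kΩ.
V_out = 47.1 × 54.56 / (2.86 + 54.56) = 47.1 × 54.56/57.42 = 44.8 V.

V_out ≈ 44.8 V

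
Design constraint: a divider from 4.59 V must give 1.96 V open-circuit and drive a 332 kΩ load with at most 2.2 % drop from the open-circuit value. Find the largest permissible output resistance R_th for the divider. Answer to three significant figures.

R_th ≤ 7.47 kΩ

Loading drop = R_th/(R_th + R_L) ≤ 0.0220, so R_th ≤ R_L · ε/(1−ε) = 332 kΩ × 0.0220/0.9780 = 7.47 kΩ.
(Any R1, R2 with R2/(R1+R2) = 0.427 and R1‖R2 ≤ 7.47 kΩ will meet the spec.)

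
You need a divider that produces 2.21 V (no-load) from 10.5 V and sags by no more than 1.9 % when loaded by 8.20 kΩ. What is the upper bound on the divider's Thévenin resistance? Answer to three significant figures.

Loading drop = R_th/(R_th + R_L) ≤ 0.0190, so R_th ≤ R_L · ε/(1−ε) = 8.20 kΩ × 0.0190/0.9810 = 159 Ω.
(Any R1, R2 with R2/(R1+R2) = 0.210 and R1‖R2 ≤ 159 Ω will meet the spec.)

R_th ≤ 159 Ω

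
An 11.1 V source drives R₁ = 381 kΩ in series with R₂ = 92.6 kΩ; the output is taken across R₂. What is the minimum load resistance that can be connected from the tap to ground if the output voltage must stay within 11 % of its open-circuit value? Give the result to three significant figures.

R_L(min) ≈ 603 kΩ

Output resistance R_th = R₁‖R₂ = (381 × 92.6)/473.6 = 74.49 kΩ.
The fractional drop is R_th/(R_th + R_L); requiring this ≤ 0.110 gives R_L ≥ R_th(1/0.110 − 1) = 74.49 × 8.091 = 603 kΩ.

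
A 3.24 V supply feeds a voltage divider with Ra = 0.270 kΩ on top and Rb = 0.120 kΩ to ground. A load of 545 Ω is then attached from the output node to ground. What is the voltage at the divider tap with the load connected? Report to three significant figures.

The load sits in parallel with Rb: Rb‖R_L = (120 × 545) / (120 + 545) = 98.35 Ω.
V_out = 3.24 × 98.35 / (270 + 98.35) = 3.24 × 98.35/368.3 = 0.865 V.
(Unloaded it would have been 0.997 V.)

V_out ≈ 0.865 V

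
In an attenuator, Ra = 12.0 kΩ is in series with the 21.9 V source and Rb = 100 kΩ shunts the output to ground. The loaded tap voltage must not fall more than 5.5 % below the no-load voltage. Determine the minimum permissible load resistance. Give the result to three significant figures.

Output resistance R_th = Ra‖Rb = (12.0 × 100)/112.0 = 10.71 kΩ.
The fractional drop is R_th/(R_th + R_L); requiring this ≤ 0.0550 gives R_L ≥ R_th(1/0.0550 − 1) = 10.71 × 17.18 = 184 kΩ.

R_L(min) ≈ 184 kΩ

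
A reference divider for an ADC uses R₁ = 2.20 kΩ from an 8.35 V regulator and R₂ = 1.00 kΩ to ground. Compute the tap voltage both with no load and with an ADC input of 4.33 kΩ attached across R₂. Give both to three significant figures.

Unloaded: 2.61 V; loaded: 2.25 V

Open-circuit: V = 8.35 × 1.00/(2.20 + 1.00) = 2.61 V.
With the load, R₂ becomes R₂‖R_L = 0.8124 kΩ, so V = 8.35 × 0.8124/3.012 = 2.25 V.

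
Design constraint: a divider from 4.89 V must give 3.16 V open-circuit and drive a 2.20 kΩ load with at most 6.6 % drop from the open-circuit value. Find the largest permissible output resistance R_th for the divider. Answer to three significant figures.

Loading drop = R_th/(R_th + R_L) ≤ 0.0660, so R_th ≤ R_L · ε/(1−ε) = 2.20 kΩ × 0.0660/0.9340 = 155 Ω.

R_th ≤ 155 Ω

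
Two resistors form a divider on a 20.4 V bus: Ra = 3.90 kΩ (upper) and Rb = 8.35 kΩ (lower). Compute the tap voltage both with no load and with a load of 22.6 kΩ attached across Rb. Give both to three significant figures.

Open-circuit: V = 20.4 × 8.35/(3.90 + 8.35) = 13.9 V.
With the load, Rb becomes Rb‖R_L = 6.097 kΩ, so V = 20.4 × 6.097/9.997 = 12.4 V.

Unloaded: 13.9 V; loaded: 12.4 V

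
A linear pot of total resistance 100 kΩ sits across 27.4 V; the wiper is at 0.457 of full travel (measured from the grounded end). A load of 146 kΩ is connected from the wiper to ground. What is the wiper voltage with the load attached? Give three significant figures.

V ≈ 10.7 V

The wiper splits the pot into (1−α)R = 54.30 kΩ above and αR = 45.70 kΩ below.
Lower section ‖ load = 34.81 kΩ.
V_wiper = 27.4 × 34.81/(54.30 + 34.81) = 10.7 V.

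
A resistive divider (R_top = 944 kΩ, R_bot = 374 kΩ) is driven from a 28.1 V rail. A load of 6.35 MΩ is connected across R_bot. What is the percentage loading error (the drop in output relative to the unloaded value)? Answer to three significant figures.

The divider's output (Thévenin) resistance is R_top‖R_bot = 267.9 kΩ.
Fractional drop under load = R_th/(R_th + R_L) = 267.9 / (267.9 + 6350) = 0.04048.
So the output falls by 4.05 %.

4.05 %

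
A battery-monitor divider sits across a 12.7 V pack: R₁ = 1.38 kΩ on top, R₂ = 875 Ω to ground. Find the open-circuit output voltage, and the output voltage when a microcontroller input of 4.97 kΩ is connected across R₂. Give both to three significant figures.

Open-circuit: V = 12.7 × 875/(1380 + 875) = 4.93 V.
With the load, R₂ becomes R₂‖R_L = 744.0 Ω, so V = 12.7 × 744.0/2124 = 4.45 V.

Unloaded: 4.93 V; loaded: 4.45 V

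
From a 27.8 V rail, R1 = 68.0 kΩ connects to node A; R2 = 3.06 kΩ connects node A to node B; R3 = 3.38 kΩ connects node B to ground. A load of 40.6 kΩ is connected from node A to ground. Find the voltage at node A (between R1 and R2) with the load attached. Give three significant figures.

Below node A the series string R2+R3 = 6.440 kΩ sits in parallel with the 40.6 kΩ load: 5.558 kΩ.
V_A = 27.8 × 5.558/(68.0 + 5.558) = 2.10 V.

V ≈ 2.10 V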